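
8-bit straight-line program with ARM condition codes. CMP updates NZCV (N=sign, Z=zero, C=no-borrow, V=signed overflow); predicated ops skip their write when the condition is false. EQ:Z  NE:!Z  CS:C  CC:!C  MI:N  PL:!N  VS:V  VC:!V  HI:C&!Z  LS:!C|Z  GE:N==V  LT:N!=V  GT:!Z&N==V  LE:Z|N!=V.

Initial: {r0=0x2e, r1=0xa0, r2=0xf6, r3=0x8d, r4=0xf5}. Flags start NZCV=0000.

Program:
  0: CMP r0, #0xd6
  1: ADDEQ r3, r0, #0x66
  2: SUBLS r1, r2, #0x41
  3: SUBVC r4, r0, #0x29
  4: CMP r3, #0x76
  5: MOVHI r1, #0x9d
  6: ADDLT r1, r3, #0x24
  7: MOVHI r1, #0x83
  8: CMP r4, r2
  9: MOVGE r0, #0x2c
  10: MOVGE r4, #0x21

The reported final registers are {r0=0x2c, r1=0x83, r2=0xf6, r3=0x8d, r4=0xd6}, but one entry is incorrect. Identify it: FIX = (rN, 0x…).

[0] flags=0000 → (cmp)
[1] flags=0000 EQ?F → skip
[2] flags=0000 LS?T → r1=0xb5
[3] flags=0000 VC?T → r4=0x05
[4] flags=0011 → (cmp)
[5] flags=0011 HI?T → r1=0x9d
[6] flags=0011 LT?T → r1=0xb1
[7] flags=0011 HI?T → r1=0x83
[8] flags=0000 → (cmp)
[9] flags=0000 GE?T → r0=0x2c
[10] flags=0000 GE?T → r4=0x21

FIX = (r4, 0x21)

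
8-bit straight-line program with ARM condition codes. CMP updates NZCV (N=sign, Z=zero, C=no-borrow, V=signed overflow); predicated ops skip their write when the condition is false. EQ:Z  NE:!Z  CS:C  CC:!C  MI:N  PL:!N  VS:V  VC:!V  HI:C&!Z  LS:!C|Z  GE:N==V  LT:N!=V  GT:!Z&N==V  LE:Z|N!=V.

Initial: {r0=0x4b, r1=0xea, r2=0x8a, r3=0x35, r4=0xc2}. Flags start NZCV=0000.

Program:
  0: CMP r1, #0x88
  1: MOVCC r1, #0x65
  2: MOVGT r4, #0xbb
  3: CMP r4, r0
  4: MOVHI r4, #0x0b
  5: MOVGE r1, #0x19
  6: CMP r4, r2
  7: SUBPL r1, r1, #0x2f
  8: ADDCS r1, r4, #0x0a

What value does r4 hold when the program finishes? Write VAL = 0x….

VAL = 0x0b

0: ✓ CMP  NZCV=0010
1: · MOVCC
2: ✓ MOVGT  r4←0xbb
3: ✓ CMP  NZCV=0011
4: ✓ MOVHI  r4←0x0b
5: · MOVGE
6: ✓ CMP  NZCV=1001
7: · SUBPL
8: · ADDCS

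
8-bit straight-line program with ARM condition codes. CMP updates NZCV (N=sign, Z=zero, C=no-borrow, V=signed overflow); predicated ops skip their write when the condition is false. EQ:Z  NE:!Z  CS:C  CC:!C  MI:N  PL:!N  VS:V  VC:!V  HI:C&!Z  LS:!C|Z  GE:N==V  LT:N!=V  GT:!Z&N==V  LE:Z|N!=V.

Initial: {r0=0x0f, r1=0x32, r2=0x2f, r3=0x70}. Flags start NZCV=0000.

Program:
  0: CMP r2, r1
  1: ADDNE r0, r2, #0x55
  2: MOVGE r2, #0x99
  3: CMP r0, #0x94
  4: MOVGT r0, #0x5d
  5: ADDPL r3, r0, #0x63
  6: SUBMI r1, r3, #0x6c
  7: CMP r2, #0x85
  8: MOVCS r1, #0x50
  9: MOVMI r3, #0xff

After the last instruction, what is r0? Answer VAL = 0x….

VAL = 0x84

[0] flags=1000 → (cmp)
[1] flags=1000 NE?T → r0=0x84
[2] flags=1000 GE?F → skip
[3] flags=1000 → (cmp)
[4] flags=1000 GT?F → skip
[5] flags=1000 PL?F → skip
[6] flags=1000 MI?T → r1=0x04
[7] flags=1001 → (cmp)
[8] flags=1001 CS?F → skip
[9] flags=1001 MI?T → r3=0xff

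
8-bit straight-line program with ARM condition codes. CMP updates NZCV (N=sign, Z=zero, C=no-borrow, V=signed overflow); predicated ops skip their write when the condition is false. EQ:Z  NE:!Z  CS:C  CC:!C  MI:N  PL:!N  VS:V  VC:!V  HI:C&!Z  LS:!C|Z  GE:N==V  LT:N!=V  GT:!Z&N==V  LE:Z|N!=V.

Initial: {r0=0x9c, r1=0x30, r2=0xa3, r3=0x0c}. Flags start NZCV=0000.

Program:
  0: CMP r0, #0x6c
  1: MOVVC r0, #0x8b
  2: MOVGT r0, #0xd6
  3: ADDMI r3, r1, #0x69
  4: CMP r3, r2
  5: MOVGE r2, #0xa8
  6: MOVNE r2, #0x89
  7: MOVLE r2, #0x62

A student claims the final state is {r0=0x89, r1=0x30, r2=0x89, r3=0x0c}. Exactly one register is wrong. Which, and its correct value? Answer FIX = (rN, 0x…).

0: ✓ CMP  NZCV=0011
1: · MOVVC
2: · MOVGT
3: · ADDMI
4: ✓ CMP  NZCV=0000
5: ✓ MOVGE  r2←0xa8
6: ✓ MOVNE  r2←0x89
7: · MOVLE

FIX = (r0, 0x9c)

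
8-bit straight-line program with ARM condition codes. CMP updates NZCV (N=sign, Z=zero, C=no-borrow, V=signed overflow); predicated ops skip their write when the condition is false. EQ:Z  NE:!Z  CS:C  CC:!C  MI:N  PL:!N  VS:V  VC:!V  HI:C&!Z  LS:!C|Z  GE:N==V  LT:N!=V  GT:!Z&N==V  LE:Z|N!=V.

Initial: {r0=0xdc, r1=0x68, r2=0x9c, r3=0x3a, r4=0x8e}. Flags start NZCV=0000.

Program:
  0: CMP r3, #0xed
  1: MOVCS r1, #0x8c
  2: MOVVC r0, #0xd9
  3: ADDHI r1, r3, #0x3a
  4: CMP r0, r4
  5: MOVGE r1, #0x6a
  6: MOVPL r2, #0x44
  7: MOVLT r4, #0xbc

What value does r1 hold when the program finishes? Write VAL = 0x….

[0] flags=0000 → (cmp)
[1] flags=0000 CS?F → skip
[2] flags=0000 VC?T → r0=0xd9
[3] flags=0000 HI?F → skip
[4] flags=0010 → (cmp)
[5] flags=0010 GE?T → r1=0x6a
[6] flags=0010 PL?T → r2=0x44
[7] flags=0010 LT?F → skip

VAL = 0x6a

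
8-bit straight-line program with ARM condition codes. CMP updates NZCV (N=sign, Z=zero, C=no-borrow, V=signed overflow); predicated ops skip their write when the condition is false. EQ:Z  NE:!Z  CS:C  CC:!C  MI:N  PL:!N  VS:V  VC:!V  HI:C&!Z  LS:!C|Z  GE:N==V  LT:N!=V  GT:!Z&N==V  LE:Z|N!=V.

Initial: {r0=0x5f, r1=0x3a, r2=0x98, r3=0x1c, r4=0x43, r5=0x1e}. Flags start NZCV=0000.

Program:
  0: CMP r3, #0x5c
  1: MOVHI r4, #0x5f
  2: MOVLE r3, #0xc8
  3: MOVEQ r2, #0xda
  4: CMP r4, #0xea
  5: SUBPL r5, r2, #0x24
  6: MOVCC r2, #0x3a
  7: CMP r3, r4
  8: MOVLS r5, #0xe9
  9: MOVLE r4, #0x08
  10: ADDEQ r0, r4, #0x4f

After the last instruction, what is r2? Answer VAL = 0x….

0: ✓ CMP  NZCV=1000
1: · MOVHI
2: ✓ MOVLE  r3←0xc8
3: · MOVEQ
4: ✓ CMP  NZCV=0000
5: ✓ SUBPL  r5←0x74
6: ✓ MOVCC  r2←0x3a
7: ✓ CMP  NZCV=1010
8: · MOVLS
9: ✓ MOVLE  r4←0x08
10: · ADDEQ

VAL = 0x3a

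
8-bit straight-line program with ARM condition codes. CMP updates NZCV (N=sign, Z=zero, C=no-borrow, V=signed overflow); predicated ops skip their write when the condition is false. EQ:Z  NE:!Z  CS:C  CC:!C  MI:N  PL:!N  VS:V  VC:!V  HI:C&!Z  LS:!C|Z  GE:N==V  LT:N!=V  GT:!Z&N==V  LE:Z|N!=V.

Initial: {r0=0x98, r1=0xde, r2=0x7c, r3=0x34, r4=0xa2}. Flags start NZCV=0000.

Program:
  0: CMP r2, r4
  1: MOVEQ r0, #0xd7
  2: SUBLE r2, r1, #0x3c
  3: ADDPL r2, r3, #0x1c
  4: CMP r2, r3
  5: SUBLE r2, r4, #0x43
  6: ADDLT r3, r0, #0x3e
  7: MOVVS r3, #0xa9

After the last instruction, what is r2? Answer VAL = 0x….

[0] flags=1001 → (cmp)
[1] flags=1001 EQ?F → skip
[2] flags=1001 LE?F → skip
[3] flags=1001 PL?F → skip
[4] flags=0010 → (cmp)
[5] flags=0010 LE?F → skip
[6] flags=0010 LT?F → skip
[7] flags=0010 VS?F → skip

VAL = 0x7c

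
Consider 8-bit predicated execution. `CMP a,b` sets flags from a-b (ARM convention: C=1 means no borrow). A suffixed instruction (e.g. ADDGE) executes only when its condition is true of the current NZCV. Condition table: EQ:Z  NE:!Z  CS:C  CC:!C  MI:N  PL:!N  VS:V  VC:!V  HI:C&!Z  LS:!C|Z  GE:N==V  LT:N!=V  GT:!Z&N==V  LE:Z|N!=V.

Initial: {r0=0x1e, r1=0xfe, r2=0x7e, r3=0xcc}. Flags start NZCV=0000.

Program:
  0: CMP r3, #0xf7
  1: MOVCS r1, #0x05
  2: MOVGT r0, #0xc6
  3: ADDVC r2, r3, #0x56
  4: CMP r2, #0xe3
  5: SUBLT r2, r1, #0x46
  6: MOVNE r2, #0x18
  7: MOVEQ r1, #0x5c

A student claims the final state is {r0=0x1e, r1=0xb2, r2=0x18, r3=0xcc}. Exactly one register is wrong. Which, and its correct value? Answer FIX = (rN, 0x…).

[0] flags=1000 → (cmp)
[1] flags=1000 CS?F → skip
[2] flags=1000 GT?F → skip
[3] flags=1000 VC?T → r2=0x22
[4] flags=0000 → (cmp)
[5] flags=0000 LT?F → skip
[6] flags=0000 NE?T → r2=0x18
[7] flags=0000 EQ?F → skip

FIX = (r1, 0xfe)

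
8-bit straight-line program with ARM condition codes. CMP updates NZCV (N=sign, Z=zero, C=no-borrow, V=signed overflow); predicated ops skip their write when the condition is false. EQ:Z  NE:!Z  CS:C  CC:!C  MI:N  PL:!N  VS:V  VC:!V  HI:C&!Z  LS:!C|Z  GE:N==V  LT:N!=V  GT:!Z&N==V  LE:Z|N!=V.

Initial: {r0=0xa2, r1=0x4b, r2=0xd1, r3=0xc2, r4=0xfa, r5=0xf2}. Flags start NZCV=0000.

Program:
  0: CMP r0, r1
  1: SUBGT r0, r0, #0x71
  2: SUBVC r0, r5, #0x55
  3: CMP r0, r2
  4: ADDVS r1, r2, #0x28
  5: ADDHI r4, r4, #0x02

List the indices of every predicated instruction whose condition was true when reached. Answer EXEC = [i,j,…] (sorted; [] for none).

0: ✓ CMP  NZCV=0011
1: · SUBGT
2: · SUBVC
3: ✓ CMP  NZCV=1000
4: · ADDVS
5: · ADDHI

EXEC = []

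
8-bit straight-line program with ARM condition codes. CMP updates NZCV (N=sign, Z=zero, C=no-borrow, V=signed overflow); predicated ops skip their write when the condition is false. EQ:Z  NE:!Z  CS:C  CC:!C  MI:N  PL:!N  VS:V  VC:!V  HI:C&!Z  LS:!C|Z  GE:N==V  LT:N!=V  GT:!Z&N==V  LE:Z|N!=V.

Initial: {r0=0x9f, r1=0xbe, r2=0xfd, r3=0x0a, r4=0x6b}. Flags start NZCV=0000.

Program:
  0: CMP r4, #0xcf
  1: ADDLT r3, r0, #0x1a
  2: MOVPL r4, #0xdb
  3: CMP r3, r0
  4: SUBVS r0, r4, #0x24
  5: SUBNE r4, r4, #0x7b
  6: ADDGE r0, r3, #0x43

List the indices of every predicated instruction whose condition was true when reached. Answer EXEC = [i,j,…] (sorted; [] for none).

EXEC = [5,6]

[0] flags=1001 → (cmp)
[1] flags=1001 LT?F → skip
[2] flags=1001 PL?F → skip
[3] flags=0000 → (cmp)
[4] flags=0000 VS?F → skip
[5] flags=0000 NE?T → r4=0xf0
[6] flags=0000 GE?T → r0=0x4d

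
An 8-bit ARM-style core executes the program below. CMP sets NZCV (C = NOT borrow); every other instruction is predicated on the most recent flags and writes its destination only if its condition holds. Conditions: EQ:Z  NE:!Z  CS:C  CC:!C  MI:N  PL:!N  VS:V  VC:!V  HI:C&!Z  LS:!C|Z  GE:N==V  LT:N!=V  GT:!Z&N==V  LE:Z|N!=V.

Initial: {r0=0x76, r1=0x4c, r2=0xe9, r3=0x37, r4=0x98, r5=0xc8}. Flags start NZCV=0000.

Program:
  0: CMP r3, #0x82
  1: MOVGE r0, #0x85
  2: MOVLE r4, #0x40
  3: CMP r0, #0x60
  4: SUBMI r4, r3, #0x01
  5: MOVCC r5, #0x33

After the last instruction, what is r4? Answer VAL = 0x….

VAL = 0x98

0: ✓ CMP  NZCV=1001
1: ✓ MOVGE  r0←0x85
2: · MOVLE
3: ✓ CMP  NZCV=0011
4: · SUBMI
5: · MOVCC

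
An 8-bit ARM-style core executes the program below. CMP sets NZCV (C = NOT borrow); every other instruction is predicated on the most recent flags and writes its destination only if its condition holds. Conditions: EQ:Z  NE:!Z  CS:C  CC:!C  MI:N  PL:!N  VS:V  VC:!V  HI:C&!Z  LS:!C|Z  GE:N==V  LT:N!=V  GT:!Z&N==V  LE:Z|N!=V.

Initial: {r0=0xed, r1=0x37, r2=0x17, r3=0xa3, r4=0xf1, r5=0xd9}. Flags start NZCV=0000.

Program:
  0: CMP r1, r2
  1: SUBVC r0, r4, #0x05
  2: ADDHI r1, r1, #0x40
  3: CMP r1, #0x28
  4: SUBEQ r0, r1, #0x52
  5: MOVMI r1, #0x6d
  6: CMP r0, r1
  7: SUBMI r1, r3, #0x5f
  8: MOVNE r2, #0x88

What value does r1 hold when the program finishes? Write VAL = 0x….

[0] flags=0010 → (cmp)
[1] flags=0010 VC?T → r0=0xec
[2] flags=0010 HI?T → r1=0x77
[3] flags=0010 → (cmp)
[4] flags=0010 EQ?F → skip
[5] flags=0010 MI?F → skip
[6] flags=0011 → (cmp)
[7] flags=0011 MI?F → skip
[8] flags=0011 NE?T → r2=0x88

VAL = 0x77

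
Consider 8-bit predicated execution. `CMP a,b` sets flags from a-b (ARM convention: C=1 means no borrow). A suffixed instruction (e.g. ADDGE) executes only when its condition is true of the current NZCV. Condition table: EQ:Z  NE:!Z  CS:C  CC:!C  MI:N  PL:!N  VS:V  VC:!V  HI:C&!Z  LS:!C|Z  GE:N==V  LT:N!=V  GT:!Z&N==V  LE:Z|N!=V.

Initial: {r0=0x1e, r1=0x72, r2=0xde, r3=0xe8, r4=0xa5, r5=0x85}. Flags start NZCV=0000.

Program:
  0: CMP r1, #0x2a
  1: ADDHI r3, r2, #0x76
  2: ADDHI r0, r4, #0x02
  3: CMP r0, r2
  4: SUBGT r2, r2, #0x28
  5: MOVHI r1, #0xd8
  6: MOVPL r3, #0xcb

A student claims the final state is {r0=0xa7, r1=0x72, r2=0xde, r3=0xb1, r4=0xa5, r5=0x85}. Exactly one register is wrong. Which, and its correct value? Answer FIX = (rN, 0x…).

0: ✓ CMP  NZCV=0010
1: ✓ ADDHI  r3←0x54
2: ✓ ADDHI  r0←0xa7
3: ✓ CMP  NZCV=1000
4: · SUBGT
5: · MOVHI
6: · MOVPL

FIX = (r3, 0x54)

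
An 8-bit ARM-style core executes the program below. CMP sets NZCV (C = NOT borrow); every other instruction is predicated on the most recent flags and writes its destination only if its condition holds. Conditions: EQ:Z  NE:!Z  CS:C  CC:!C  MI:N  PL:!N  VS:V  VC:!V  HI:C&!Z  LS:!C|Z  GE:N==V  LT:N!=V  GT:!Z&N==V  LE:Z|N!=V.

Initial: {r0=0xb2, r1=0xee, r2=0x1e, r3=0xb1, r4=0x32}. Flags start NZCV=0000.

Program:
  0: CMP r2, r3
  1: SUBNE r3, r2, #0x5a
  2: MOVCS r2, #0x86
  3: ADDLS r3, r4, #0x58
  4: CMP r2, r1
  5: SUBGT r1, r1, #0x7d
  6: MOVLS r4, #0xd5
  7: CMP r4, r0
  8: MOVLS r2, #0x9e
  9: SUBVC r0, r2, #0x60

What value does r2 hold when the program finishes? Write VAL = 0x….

VAL = 0x1e

0: ✓ CMP  NZCV=0000
1: ✓ SUBNE  r3←0xc4
2: · MOVCS
3: ✓ ADDLS  r3←0x8a
4: ✓ CMP  NZCV=0000
5: ✓ SUBGT  r1←0x71
6: ✓ MOVLS  r4←0xd5
7: ✓ CMP  NZCV=0010
8: · MOVLS
9: ✓ SUBVC  r0←0xbe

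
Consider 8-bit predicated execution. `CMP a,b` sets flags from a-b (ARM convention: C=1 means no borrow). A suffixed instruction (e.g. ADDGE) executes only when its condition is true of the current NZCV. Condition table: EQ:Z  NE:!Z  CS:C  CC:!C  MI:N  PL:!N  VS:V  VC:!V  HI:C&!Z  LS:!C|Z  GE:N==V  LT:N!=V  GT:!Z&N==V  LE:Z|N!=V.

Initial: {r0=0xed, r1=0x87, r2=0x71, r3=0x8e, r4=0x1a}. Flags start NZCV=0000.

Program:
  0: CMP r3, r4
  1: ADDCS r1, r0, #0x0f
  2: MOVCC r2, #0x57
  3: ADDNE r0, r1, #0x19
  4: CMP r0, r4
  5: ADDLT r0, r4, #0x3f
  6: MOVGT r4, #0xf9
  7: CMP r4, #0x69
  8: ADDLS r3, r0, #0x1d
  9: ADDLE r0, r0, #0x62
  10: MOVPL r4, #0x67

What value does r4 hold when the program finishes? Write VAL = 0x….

VAL = 0x1a

0: ✓ CMP  NZCV=0011
1: ✓ ADDCS  r1←0xfc
2: · MOVCC
3: ✓ ADDNE  r0←0x15
4: ✓ CMP  NZCV=1000
5: ✓ ADDLT  r0←0x59
6: · MOVGT
7: ✓ CMP  NZCV=1000
8: ✓ ADDLS  r3←0x76
9: ✓ ADDLE  r0←0xbb
10: · MOVPL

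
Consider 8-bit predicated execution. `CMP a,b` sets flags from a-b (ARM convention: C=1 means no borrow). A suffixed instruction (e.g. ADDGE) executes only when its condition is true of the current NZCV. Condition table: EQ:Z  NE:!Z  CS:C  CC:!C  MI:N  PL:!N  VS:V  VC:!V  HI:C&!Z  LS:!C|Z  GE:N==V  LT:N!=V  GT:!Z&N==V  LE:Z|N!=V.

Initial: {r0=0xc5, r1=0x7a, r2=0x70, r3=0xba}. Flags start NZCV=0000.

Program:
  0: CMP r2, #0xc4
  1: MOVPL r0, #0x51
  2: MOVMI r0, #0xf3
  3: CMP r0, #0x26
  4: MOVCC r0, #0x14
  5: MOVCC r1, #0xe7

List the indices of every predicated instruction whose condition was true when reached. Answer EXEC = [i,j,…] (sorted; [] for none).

EXEC = [2]

0: ✓ CMP  NZCV=1001
1: · MOVPL
2: ✓ MOVMI  r0←0xf3
3: ✓ CMP  NZCV=1010
4: · MOVCC
5: · MOVCC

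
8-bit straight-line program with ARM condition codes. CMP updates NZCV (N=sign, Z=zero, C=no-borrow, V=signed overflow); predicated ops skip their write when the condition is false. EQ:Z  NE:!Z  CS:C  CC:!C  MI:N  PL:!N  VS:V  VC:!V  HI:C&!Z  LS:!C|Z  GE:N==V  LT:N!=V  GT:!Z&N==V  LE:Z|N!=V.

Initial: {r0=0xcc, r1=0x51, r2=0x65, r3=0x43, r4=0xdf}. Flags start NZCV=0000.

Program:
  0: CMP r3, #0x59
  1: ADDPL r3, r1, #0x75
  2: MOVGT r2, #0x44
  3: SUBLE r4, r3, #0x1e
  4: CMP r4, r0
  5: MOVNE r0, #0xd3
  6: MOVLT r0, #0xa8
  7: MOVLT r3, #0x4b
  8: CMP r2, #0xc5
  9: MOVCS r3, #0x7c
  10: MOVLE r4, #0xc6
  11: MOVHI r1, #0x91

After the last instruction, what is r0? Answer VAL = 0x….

0: ✓ CMP  NZCV=1000
1: · ADDPL
2: · MOVGT
3: ✓ SUBLE  r4←0x25
4: ✓ CMP  NZCV=0000
5: ✓ MOVNE  r0←0xd3
6: · MOVLT
7: · MOVLT
8: ✓ CMP  NZCV=1001
9: · MOVCS
10: · MOVLE
11: · MOVHI

VAL = 0xd3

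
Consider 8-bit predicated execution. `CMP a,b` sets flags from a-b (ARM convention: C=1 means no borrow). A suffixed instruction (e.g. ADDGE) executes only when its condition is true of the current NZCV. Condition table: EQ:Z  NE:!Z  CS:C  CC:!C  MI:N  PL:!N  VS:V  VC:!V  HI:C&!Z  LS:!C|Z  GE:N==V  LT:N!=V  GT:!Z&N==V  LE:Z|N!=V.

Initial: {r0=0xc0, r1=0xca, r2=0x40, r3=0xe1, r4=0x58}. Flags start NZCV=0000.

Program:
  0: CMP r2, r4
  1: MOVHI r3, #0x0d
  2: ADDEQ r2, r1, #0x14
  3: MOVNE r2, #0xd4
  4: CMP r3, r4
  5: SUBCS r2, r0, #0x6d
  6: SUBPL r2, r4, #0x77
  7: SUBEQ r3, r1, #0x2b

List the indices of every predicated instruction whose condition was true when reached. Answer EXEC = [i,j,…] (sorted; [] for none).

0: ✓ CMP  NZCV=1000
1: · MOVHI
2: · ADDEQ
3: ✓ MOVNE  r2←0xd4
4: ✓ CMP  NZCV=1010
5: ✓ SUBCS  r2←0x53
6: · SUBPL
7: · SUBEQ

EXEC = [3,5]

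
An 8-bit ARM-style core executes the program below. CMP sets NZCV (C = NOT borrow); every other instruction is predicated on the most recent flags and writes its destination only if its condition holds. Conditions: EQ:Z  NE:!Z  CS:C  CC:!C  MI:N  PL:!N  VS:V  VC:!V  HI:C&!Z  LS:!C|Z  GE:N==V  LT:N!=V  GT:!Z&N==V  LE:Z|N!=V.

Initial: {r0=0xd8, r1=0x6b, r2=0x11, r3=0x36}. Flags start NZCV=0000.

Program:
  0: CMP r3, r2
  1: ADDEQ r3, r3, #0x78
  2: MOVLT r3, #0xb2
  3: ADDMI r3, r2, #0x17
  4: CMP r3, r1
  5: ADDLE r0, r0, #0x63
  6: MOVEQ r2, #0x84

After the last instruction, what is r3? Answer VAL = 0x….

0: ✓ CMP  NZCV=0010
1: · ADDEQ
2: · MOVLT
3: · ADDMI
4: ✓ CMP  NZCV=1000
5: ✓ ADDLE  r0←0x3b
6: · MOVEQ

VAL = 0x36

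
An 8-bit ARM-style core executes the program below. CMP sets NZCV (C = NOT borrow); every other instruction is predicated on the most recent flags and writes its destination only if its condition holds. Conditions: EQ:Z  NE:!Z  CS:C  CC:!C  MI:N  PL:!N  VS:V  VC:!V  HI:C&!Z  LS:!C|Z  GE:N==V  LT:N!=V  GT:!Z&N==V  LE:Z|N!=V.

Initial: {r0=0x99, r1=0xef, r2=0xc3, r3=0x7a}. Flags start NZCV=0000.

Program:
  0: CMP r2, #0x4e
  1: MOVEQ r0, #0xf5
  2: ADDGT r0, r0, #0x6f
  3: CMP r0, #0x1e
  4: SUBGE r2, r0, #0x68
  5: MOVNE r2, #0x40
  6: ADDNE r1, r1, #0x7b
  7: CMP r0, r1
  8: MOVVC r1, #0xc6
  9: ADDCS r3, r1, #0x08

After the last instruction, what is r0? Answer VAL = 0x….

0: ✓ CMP  NZCV=0011
1: · MOVEQ
2: · ADDGT
3: ✓ CMP  NZCV=0011
4: · SUBGE
5: ✓ MOVNE  r2←0x40
6: ✓ ADDNE  r1←0x6a
7: ✓ CMP  NZCV=0011
8: · MOVVC
9: ✓ ADDCS  r3←0x72

VAL = 0x99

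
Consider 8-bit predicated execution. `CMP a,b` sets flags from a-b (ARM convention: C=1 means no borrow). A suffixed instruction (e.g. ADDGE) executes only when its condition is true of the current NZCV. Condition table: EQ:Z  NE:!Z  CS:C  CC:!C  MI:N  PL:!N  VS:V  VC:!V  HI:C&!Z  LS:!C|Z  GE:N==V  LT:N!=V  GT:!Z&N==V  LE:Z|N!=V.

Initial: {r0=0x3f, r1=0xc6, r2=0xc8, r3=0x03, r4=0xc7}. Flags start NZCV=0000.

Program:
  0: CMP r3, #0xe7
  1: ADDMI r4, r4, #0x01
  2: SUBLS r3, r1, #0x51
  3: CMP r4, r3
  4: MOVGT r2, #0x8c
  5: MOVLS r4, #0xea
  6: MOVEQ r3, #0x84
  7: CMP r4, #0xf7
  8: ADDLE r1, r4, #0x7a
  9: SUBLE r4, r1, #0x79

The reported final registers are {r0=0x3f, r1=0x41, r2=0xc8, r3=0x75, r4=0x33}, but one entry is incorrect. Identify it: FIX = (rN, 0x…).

[0] flags=0000 → (cmp)
[1] flags=0000 MI?F → skip
[2] flags=0000 LS?T → r3=0x75
[3] flags=0011 → (cmp)
[4] flags=0011 GT?F → skip
[5] flags=0011 LS?F → skip
[6] flags=0011 EQ?F → skip
[7] flags=1000 → (cmp)
[8] flags=1000 LE?T → r1=0x41
[9] flags=1000 LE?T → r4=0xc8

FIX = (r4, 0xc8)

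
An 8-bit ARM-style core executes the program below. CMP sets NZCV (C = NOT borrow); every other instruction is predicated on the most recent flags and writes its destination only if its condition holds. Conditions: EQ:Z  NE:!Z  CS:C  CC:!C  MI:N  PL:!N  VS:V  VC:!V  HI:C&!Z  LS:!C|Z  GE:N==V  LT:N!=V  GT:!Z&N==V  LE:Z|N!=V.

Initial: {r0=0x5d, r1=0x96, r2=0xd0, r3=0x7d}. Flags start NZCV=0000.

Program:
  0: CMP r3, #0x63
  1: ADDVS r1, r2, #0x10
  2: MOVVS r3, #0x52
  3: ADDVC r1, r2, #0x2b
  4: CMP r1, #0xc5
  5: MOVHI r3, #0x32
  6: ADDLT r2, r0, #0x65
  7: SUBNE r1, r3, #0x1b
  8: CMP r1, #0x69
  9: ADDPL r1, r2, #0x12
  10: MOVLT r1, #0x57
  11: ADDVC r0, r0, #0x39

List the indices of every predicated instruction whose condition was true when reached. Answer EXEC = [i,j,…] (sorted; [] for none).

EXEC = [3,5,7,10,11]

0: ✓ CMP  NZCV=0010
1: · ADDVS
2: · MOVVS
3: ✓ ADDVC  r1←0xfb
4: ✓ CMP  NZCV=0010
5: ✓ MOVHI  r3←0x32
6: · ADDLT
7: ✓ SUBNE  r1←0x17
8: ✓ CMP  NZCV=1000
9: · ADDPL
10: ✓ MOVLT  r1←0x57
11: ✓ ADDVC  r0←0x96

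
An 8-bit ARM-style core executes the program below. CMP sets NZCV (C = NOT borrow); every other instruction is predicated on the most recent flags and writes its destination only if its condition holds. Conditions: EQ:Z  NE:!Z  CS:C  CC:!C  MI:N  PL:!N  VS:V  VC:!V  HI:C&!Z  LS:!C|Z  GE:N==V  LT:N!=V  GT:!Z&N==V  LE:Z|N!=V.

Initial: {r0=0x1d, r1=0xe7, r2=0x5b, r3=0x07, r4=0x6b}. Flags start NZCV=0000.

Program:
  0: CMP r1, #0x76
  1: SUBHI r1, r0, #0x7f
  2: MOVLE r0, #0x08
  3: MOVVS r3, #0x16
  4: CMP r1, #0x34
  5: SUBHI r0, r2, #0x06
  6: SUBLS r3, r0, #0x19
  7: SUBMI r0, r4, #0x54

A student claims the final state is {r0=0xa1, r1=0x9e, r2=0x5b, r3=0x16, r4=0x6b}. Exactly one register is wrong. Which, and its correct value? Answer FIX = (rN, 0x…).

0: ✓ CMP  NZCV=0011
1: ✓ SUBHI  r1←0x9e
2: ✓ MOVLE  r0←0x08
3: ✓ MOVVS  r3←0x16
4: ✓ CMP  NZCV=0011
5: ✓ SUBHI  r0←0x55
6: · SUBLS
7: · SUBMI

FIX = (r0, 0x55)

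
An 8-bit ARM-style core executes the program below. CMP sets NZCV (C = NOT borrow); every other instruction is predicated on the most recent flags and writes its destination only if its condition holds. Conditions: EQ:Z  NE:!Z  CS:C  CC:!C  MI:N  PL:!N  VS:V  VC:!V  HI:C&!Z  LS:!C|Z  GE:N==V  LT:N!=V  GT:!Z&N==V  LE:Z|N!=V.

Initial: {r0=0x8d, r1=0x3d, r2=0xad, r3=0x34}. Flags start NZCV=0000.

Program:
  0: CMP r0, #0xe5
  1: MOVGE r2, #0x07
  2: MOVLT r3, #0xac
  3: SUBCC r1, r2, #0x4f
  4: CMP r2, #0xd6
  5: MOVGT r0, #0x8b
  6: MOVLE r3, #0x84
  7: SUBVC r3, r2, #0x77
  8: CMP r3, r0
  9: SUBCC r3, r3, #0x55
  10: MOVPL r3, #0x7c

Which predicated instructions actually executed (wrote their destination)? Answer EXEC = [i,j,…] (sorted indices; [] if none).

0: ✓ CMP  NZCV=1000
1: · MOVGE
2: ✓ MOVLT  r3←0xac
3: ✓ SUBCC  r1←0x5e
4: ✓ CMP  NZCV=1000
5: · MOVGT
6: ✓ MOVLE  r3←0x84
7: ✓ SUBVC  r3←0x36
8: ✓ CMP  NZCV=1001
9: ✓ SUBCC  r3←0xe1
10: · MOVPL

EXEC = [2,3,6,7,9]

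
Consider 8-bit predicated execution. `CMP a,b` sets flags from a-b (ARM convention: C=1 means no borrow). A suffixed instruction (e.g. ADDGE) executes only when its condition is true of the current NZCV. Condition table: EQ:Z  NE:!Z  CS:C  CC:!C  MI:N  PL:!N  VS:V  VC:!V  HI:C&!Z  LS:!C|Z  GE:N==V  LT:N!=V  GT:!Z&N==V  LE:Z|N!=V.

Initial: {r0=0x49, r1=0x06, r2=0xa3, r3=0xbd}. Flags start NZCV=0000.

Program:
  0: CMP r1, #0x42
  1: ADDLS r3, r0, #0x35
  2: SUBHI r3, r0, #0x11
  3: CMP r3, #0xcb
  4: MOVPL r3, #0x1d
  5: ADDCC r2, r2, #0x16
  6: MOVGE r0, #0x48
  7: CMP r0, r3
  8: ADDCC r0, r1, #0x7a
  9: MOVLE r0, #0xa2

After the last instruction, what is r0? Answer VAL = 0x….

VAL = 0xa2

[0] flags=1000 → (cmp)
[1] flags=1000 LS?T → r3=0x7e
[2] flags=1000 HI?F → skip
[3] flags=1001 → (cmp)
[4] flags=1001 PL?F → skip
[5] flags=1001 CC?T → r2=0xb9
[6] flags=1001 GE?T → r0=0x48
[7] flags=1000 → (cmp)
[8] flags=1000 CC?T → r0=0x80
[9] flags=1000 LE?T → r0=0xa2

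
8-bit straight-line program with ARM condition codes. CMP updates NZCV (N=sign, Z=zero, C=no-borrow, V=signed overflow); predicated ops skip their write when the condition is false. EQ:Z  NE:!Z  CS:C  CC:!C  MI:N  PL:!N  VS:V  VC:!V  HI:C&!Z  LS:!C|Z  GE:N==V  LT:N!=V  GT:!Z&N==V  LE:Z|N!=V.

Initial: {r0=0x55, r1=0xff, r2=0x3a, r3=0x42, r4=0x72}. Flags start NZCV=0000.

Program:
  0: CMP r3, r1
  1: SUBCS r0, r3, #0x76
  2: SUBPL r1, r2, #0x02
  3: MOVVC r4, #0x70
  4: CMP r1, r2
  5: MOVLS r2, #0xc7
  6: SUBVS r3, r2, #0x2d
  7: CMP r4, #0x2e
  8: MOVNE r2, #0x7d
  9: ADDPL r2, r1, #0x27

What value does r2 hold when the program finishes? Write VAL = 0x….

0: ✓ CMP  NZCV=0000
1: · SUBCS
2: ✓ SUBPL  r1←0x38
3: ✓ MOVVC  r4←0x70
4: ✓ CMP  NZCV=1000
5: ✓ MOVLS  r2←0xc7
6: · SUBVS
7: ✓ CMP  NZCV=0010
8: ✓ MOVNE  r2←0x7d
9: ✓ ADDPL  r2←0x5f

VAL = 0x5f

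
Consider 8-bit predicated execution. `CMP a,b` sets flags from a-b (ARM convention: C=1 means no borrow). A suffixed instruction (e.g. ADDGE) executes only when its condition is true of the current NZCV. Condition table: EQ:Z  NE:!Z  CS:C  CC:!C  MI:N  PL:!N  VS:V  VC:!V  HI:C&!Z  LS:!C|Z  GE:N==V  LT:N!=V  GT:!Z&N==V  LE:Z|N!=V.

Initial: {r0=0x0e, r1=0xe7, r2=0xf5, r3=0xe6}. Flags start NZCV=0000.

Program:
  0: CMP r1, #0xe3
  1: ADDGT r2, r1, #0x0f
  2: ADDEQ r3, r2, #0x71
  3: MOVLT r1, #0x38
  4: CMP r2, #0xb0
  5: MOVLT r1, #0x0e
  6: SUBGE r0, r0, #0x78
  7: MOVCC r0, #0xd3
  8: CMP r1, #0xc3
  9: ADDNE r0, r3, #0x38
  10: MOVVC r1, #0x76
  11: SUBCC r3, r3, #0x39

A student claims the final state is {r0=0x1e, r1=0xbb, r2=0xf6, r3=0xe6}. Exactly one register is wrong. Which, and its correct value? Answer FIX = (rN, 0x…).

0: ✓ CMP  NZCV=0010
1: ✓ ADDGT  r2←0xf6
2: · ADDEQ
3: · MOVLT
4: ✓ CMP  NZCV=0010
5: · MOVLT
6: ✓ SUBGE  r0←0x96
7: · MOVCC
8: ✓ CMP  NZCV=0010
9: ✓ ADDNE  r0←0x1e
10: ✓ MOVVC  r1←0x76
11: · SUBCC

FIX = (r1, 0x76)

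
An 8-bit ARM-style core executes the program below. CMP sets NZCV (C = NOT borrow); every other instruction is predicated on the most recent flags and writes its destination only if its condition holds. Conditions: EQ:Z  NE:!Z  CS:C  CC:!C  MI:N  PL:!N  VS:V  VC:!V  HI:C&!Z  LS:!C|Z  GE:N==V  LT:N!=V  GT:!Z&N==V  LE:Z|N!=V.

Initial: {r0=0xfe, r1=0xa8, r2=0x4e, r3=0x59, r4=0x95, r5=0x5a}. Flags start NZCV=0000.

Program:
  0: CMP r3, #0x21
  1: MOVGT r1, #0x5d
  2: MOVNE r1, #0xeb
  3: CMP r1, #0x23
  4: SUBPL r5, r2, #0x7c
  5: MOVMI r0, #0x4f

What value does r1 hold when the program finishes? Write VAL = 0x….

0: ✓ CMP  NZCV=0010
1: ✓ MOVGT  r1←0x5d
2: ✓ MOVNE  r1←0xeb
3: ✓ CMP  NZCV=1010
4: · SUBPL
5: ✓ MOVMI  r0←0x4f

VAL = 0xeb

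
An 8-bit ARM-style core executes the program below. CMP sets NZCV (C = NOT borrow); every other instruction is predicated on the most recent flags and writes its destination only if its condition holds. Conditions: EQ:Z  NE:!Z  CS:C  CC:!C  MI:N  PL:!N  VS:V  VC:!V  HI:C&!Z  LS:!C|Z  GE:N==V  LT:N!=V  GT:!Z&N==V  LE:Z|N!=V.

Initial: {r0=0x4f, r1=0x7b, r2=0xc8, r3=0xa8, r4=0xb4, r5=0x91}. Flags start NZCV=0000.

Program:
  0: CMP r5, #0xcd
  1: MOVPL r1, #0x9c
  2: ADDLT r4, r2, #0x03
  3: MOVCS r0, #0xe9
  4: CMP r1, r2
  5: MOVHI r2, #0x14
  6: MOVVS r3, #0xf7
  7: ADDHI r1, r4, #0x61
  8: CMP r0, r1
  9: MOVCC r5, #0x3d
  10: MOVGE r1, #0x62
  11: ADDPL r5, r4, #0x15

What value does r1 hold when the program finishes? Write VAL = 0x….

0: ✓ CMP  NZCV=1000
1: · MOVPL
2: ✓ ADDLT  r4←0xcb
3: · MOVCS
4: ✓ CMP  NZCV=1001
5: · MOVHI
6: ✓ MOVVS  r3←0xf7
7: · ADDHI
8: ✓ CMP  NZCV=1000
9: ✓ MOVCC  r5←0x3d
10: · MOVGE
11: · ADDPL

VAL = 0x7b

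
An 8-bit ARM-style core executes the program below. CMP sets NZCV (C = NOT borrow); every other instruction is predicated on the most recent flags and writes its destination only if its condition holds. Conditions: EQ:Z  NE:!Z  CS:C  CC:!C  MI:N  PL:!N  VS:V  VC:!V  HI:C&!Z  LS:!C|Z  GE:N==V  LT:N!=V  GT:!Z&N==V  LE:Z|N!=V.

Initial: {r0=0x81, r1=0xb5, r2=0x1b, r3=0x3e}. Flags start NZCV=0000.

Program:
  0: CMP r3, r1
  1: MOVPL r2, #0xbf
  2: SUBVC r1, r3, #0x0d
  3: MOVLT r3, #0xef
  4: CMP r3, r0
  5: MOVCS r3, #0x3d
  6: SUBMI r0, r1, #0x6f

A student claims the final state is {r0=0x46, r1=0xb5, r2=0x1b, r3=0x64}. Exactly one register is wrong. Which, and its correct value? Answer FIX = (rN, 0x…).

FIX = (r3, 0x3e)

[0] flags=1001 → (cmp)
[1] flags=1001 PL?F → skip
[2] flags=1001 VC?F → skip
[3] flags=1001 LT?F → skip
[4] flags=1001 → (cmp)
[5] flags=1001 CS?F → skip
[6] flags=1001 MI?T → r0=0x46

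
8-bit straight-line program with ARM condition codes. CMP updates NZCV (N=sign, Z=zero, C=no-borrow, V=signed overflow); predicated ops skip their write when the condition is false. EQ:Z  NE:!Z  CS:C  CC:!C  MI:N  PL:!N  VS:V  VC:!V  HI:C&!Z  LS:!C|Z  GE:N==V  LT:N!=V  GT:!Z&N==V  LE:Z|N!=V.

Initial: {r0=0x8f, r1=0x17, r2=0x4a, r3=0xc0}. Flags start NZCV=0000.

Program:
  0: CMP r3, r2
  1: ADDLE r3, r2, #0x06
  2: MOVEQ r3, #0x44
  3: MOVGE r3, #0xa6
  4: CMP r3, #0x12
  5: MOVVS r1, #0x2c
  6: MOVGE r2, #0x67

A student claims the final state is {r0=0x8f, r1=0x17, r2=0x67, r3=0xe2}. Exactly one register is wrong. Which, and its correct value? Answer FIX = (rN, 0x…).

FIX = (r3, 0x50)

0: ✓ CMP  NZCV=0011
1: ✓ ADDLE  r3←0x50
2: · MOVEQ
3: · MOVGE
4: ✓ CMP  NZCV=0010
5: · MOVVS
6: ✓ MOVGE  r2←0x67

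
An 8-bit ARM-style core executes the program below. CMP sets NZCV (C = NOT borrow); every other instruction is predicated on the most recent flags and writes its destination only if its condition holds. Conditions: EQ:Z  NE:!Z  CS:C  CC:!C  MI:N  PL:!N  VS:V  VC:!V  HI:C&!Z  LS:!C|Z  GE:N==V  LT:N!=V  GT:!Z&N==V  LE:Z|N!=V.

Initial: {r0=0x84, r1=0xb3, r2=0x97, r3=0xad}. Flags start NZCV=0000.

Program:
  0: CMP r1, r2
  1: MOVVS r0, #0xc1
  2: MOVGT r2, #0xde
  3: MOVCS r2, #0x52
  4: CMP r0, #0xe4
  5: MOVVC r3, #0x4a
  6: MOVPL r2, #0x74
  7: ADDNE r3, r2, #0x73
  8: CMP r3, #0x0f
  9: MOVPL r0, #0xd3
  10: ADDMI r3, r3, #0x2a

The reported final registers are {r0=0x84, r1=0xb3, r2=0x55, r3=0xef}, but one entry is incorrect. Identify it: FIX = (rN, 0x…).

FIX = (r2, 0x52)

0: ✓ CMP  NZCV=0010
1: · MOVVS
2: ✓ MOVGT  r2←0xde
3: ✓ MOVCS  r2←0x52
4: ✓ CMP  NZCV=1000
5: ✓ MOVVC  r3←0x4a
6: · MOVPL
7: ✓ ADDNE  r3←0xc5
8: ✓ CMP  NZCV=1010
9: · MOVPL
10: ✓ ADDMI  r3←0xef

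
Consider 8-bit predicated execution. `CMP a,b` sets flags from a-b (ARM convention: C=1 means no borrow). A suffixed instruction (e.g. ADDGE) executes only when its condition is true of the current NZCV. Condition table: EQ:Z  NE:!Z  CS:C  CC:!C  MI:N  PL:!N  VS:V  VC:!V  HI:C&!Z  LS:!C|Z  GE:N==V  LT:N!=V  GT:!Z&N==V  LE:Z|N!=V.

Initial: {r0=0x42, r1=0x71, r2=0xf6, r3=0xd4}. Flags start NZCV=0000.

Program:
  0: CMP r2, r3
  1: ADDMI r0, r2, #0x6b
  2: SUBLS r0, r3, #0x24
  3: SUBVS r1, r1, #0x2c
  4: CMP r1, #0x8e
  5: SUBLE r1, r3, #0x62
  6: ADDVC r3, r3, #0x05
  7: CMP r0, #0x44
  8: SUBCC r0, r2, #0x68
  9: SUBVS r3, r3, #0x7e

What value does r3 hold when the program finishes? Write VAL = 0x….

VAL = 0xd4

[0] flags=0010 → (cmp)
[1] flags=0010 MI?F → skip
[2] flags=0010 LS?F → skip
[3] flags=0010 VS?F → skip
[4] flags=1001 → (cmp)
[5] flags=1001 LE?F → skip
[6] flags=1001 VC?F → skip
[7] flags=1000 → (cmp)
[8] flags=1000 CC?T → r0=0x8e
[9] flags=1000 VS?F → skip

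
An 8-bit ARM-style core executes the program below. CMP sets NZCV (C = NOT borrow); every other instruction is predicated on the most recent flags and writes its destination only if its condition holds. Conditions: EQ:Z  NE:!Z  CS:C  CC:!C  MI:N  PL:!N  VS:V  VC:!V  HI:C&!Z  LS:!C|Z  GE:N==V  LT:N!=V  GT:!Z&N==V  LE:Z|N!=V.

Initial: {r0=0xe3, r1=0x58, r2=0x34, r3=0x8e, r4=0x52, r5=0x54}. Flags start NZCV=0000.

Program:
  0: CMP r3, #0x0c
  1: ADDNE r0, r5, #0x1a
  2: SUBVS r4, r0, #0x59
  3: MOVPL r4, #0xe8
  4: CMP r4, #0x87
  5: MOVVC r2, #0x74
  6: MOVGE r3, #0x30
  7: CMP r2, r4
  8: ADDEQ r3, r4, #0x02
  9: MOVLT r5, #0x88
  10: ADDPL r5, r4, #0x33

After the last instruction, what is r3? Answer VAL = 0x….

[0] flags=1010 → (cmp)
[1] flags=1010 NE?T → r0=0x6e
[2] flags=1010 VS?F → skip
[3] flags=1010 PL?F → skip
[4] flags=1001 → (cmp)
[5] flags=1001 VC?F → skip
[6] flags=1001 GE?T → r3=0x30
[7] flags=1000 → (cmp)
[8] flags=1000 EQ?F → skip
[9] flags=1000 LT?T → r5=0x88
[10] flags=1000 PL?F → skip

VAL = 0x30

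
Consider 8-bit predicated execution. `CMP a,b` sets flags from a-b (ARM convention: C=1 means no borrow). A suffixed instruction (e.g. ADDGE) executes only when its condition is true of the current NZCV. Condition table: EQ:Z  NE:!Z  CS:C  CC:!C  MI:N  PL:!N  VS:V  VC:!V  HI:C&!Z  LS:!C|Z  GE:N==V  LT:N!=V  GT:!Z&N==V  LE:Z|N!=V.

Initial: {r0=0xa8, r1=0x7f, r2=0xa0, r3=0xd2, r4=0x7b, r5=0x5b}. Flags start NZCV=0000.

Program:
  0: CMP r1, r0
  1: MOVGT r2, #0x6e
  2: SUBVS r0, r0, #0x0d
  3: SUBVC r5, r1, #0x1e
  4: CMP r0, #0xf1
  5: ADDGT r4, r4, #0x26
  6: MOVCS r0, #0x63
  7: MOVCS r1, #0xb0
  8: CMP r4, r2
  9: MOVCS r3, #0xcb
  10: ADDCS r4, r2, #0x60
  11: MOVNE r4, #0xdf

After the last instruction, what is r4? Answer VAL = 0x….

0: ✓ CMP  NZCV=1001
1: ✓ MOVGT  r2←0x6e
2: ✓ SUBVS  r0←0x9b
3: · SUBVC
4: ✓ CMP  NZCV=1000
5: · ADDGT
6: · MOVCS
7: · MOVCS
8: ✓ CMP  NZCV=0010
9: ✓ MOVCS  r3←0xcb
10: ✓ ADDCS  r4←0xce
11: ✓ MOVNE  r4←0xdf

VAL = 0xdf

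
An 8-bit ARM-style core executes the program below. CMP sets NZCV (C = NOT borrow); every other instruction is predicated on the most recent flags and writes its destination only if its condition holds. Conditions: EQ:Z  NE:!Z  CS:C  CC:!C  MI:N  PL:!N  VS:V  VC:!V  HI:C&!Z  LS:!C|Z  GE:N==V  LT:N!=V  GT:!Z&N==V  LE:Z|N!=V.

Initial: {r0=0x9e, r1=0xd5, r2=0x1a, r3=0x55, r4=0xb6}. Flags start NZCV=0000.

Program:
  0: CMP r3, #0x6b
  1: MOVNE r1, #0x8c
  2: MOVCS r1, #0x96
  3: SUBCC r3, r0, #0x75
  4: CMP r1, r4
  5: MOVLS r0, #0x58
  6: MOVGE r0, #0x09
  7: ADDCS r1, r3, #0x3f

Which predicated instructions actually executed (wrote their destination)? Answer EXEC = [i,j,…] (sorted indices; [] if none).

0: ✓ CMP  NZCV=1000
1: ✓ MOVNE  r1←0x8c
2: · MOVCS
3: ✓ SUBCC  r3←0x29
4: ✓ CMP  NZCV=1000
5: ✓ MOVLS  r0←0x58
6: · MOVGE
7: · ADDCS

EXEC = [1,3,5]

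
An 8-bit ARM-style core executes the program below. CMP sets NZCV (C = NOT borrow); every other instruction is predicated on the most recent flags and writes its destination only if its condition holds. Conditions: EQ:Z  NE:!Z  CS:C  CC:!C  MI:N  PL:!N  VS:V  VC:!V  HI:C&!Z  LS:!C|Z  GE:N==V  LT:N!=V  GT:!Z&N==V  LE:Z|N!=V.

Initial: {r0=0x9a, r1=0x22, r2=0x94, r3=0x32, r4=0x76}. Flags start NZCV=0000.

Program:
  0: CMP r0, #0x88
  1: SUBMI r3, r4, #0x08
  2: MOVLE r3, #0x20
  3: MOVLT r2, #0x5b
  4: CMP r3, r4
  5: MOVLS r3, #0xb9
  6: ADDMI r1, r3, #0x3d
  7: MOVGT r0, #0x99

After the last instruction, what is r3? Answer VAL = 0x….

VAL = 0xb9

[0] flags=0010 → (cmp)
[1] flags=0010 MI?F → skip
[2] flags=0010 LE?F → skip
[3] flags=0010 LT?F → skip
[4] flags=1000 → (cmp)
[5] flags=1000 LS?T → r3=0xb9
[6] flags=1000 MI?T → r1=0xf6
[7] flags=1000 GT?F → skip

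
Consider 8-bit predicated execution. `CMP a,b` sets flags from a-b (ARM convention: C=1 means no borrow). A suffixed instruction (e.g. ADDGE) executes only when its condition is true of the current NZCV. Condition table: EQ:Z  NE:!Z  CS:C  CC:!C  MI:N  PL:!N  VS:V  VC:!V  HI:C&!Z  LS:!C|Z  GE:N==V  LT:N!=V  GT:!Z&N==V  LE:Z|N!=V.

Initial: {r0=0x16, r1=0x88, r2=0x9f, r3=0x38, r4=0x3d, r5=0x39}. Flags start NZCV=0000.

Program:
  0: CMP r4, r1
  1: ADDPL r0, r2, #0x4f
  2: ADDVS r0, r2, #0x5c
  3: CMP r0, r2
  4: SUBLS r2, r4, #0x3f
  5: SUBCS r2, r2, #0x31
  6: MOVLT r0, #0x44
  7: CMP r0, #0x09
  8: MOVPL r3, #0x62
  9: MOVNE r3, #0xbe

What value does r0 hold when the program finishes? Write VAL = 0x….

0: ✓ CMP  NZCV=1001
1: · ADDPL
2: ✓ ADDVS  r0←0xfb
3: ✓ CMP  NZCV=0010
4: · SUBLS
5: ✓ SUBCS  r2←0x6e
6: · MOVLT
7: ✓ CMP  NZCV=1010
8: · MOVPL
9: ✓ MOVNE  r3←0xbe

VAL = 0xfb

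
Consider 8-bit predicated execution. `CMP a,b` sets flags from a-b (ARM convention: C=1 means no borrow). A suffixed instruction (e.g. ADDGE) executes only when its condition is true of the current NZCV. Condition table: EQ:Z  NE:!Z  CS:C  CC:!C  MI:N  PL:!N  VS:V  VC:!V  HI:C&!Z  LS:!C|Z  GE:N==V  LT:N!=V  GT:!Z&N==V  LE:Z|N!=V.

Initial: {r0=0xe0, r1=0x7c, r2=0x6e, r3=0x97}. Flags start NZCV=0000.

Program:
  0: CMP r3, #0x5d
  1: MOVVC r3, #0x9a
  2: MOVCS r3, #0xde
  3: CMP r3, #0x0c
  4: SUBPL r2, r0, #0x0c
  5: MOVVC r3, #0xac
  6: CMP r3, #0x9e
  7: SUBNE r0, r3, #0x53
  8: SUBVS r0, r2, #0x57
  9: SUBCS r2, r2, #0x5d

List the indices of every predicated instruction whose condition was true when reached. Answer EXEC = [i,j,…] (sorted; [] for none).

EXEC = [2,5,7,9]

0: ✓ CMP  NZCV=0011
1: · MOVVC
2: ✓ MOVCS  r3←0xde
3: ✓ CMP  NZCV=1010
4: · SUBPL
5: ✓ MOVVC  r3←0xac
6: ✓ CMP  NZCV=0010
7: ✓ SUBNE  r0←0x59
8: · SUBVS
9: ✓ SUBCS  r2←0x11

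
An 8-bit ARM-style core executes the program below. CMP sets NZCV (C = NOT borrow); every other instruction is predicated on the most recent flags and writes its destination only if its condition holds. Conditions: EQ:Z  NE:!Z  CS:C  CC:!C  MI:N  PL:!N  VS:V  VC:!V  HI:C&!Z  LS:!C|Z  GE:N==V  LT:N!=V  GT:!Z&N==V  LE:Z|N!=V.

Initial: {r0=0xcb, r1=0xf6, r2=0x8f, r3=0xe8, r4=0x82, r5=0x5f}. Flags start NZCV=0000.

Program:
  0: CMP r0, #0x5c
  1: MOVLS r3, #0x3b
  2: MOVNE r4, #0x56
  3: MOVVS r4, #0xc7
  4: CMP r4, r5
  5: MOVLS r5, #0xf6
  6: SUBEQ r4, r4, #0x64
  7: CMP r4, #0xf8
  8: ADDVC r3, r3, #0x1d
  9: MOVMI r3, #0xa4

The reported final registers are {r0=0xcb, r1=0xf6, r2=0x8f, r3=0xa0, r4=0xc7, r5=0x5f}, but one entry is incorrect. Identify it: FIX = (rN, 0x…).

FIX = (r3, 0xa4)

[0] flags=0011 → (cmp)
[1] flags=0011 LS?F → skip
[2] flags=0011 NE?T → r4=0x56
[3] flags=0011 VS?T → r4=0xc7
[4] flags=0011 → (cmp)
[5] flags=0011 LS?F → skip
[6] flags=0011 EQ?F → skip
[7] flags=1000 → (cmp)
[8] flags=1000 VC?T → r3=0x05
[9] flags=1000 MI?T → r3=0xa4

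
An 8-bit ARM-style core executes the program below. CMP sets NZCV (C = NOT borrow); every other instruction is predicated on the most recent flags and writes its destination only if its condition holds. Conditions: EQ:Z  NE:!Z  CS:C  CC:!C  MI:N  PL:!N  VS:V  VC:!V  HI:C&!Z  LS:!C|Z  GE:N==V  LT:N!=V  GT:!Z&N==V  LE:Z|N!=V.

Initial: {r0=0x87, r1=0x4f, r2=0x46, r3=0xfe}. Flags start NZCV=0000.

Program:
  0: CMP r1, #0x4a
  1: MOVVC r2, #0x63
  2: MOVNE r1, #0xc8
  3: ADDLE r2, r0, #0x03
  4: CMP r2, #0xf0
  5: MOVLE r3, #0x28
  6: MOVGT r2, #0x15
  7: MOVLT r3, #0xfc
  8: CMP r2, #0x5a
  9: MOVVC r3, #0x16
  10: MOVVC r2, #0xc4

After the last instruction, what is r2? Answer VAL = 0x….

VAL = 0xc4

0: ✓ CMP  NZCV=0010
1: ✓ MOVVC  r2←0x63
2: ✓ MOVNE  r1←0xc8
3: · ADDLE
4: ✓ CMP  NZCV=0000
5: · MOVLE
6: ✓ MOVGT  r2←0x15
7: · MOVLT
8: ✓ CMP  NZCV=1000
9: ✓ MOVVC  r3←0x16
10: ✓ MOVVC  r2←0xc4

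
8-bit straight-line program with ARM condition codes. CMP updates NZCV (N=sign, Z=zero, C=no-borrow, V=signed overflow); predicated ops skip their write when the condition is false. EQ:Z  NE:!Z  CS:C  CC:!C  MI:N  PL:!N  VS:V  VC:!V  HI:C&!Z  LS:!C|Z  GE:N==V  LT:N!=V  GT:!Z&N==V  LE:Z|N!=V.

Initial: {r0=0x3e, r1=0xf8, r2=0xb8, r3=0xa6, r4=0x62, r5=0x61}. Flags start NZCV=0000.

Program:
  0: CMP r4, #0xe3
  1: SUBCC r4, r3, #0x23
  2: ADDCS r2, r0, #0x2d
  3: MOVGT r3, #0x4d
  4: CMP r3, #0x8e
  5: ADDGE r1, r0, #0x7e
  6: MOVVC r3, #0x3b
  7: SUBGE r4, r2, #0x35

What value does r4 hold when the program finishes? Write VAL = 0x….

[0] flags=0000 → (cmp)
[1] flags=0000 CC?T → r4=0x83
[2] flags=0000 CS?F → skip
[3] flags=0000 GT?T → r3=0x4d
[4] flags=1001 → (cmp)
[5] flags=1001 GE?T → r1=0xbc
[6] flags=1001 VC?F → skip
[7] flags=1001 GE?T → r4=0x83

VAL = 0x83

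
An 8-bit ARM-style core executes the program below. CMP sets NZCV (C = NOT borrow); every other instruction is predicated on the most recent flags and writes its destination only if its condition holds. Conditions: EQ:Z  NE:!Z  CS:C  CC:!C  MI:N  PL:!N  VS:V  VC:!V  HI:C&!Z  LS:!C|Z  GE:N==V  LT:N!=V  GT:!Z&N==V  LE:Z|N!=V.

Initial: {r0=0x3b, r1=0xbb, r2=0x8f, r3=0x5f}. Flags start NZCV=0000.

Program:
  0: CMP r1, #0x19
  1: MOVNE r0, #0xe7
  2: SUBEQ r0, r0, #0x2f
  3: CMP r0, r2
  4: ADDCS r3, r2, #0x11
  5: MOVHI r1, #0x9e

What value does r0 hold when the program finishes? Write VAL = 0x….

[0] flags=1010 → (cmp)
[1] flags=1010 NE?T → r0=0xe7
[2] flags=1010 EQ?F → skip
[3] flags=0010 → (cmp)
[4] flags=0010 CS?T → r3=0xa0
[5] flags=0010 HI?T → r1=0x9e

VAL = 0xe7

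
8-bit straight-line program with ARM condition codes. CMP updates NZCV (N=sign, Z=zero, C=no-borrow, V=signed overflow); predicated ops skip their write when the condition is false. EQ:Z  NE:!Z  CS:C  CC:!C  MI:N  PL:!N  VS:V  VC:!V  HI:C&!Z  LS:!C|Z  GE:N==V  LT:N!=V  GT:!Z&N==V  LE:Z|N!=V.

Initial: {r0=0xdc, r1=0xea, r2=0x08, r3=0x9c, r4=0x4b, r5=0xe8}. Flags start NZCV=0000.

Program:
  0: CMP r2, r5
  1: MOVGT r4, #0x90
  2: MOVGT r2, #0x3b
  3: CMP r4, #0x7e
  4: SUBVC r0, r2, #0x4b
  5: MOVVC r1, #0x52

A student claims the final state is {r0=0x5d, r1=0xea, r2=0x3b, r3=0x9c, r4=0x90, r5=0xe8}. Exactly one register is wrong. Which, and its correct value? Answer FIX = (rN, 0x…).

FIX = (r0, 0xdc)

0: ✓ CMP  NZCV=0000
1: ✓ MOVGT  r4←0x90
2: ✓ MOVGT  r2←0x3b
3: ✓ CMP  NZCV=0011
4: · SUBVC
5: · MOVVC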